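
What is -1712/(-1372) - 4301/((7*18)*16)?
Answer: -87485/98784 ≈ -0.88562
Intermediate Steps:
-1712/(-1372) - 4301/((7*18)*16) = -1712*(-1/1372) - 4301/(126*16) = 428/343 - 4301/2016 = -87485/98784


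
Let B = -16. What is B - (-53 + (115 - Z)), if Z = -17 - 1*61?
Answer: -156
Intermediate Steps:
Z = -78 (Z = -17 - 61 = -78)
B - (-53 + (115 - Z)) = -16 - (-53 + (115 - 1*(-78))) = -16 - (-53 + (115 + 78)) = -16 - (-53 + 193) = -16 - 1*140 = -16 - 140 = -156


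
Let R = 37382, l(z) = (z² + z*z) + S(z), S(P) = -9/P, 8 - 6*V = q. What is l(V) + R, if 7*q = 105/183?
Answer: 44785693849/1198162 ≈ 37379.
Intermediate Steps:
q = 5/61 (q = (105/183)/7 = (105*(1/183))/7 = (⅐)*(35/61) = 5/61 ≈ 0.081967)
V = 161/122 (V = 4/3 - ⅙*5/61 = 4/3 - 5/366 = 161/122 ≈ 1.3197)
l(z) = -9/z + 2*z² (l(z) = (z² + z*z) - 9/z = (z² + z²) - 9/z = 2*z² - 9/z = -9/z + 2*z²)
l(V) + R = (-9 + 2*(161/122)³)/(161/122) + 37382 = 122*(-9 + 2*(4173281/1815848))/161 + 37382 = 122*(-9 + 4173281/907924)/161 + 37382 = (122/161)*(-3998035/907924) + 37382 = -3998035/1198162 + 37382 = 44785693849/1198162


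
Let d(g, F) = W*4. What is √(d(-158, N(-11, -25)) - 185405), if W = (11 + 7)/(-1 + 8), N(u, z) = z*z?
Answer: I*√9084341/7 ≈ 430.57*I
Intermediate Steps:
N(u, z) = z²
W = 18/7 ≈ 2.5714
d(g, F) = 72/7 (d(g, F) = (18/7)*4 = 72/7)
√(d(-158, N(-11, -25)) - 185405) = √(72/7 - 185405) = √(-1297763/7) = I*√9084341/7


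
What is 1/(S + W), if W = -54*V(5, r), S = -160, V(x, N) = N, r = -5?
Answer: 1/110 ≈ 0.0090909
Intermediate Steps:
W = 270 (W = -54*(-5) = 270)
1/(S + W) = 1/(-160 + 270) = 1/110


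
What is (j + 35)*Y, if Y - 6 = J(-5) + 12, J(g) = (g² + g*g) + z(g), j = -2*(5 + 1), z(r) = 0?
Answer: 1564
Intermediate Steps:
j = -12 (j = -2*6 = -12)
J(g) = 2*g² (J(g) = (g² + g*g) + 0 = (g² + g²) + 0 = 2*g² + 0 = 2*g²)
Y = 68 (Y = 6 + (2*(-5)² + 12) = 6 + (2*25 + 12) = 6 + (50 + 12) = 6 + 62 = 68)
(j + 35)*Y = (-12 + 35)*68 = 23*68 = 1564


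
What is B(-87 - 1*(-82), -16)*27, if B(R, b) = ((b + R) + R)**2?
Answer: 18252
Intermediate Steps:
B(R, b) = (b + 2*R)**2 (B(R, b) = ((R + b) + R)**2 = (b + 2*R)**2)
B(-87 - 1*(-82), -16)*27 = (-16 + 2*(-87 - 1*(-82)))**2*27 = (-16 + 2*(-87 + 82))**2*27 = (-16 + 2*(-5))**2*27 = (-16 - 10)**2*27 = (-26)**2*27 = 676*27 = 18252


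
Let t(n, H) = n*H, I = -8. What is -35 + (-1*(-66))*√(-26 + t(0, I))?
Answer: -35 + 66*I*√26 ≈ -35.0 + 336.54*I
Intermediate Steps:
t(n, H) = H*n
-35 + (-1*(-66))*√(-26 + t(0, I)) = -35 + (-1*(-66))*√(-26 - 8*0) = -35 + 66*√(-26 + 0) = -35 + 66*√(-26) = -35 + 66*(I*√26) = -35 + 66*I*√26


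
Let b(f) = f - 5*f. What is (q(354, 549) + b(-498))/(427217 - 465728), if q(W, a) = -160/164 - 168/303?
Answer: -2747512/53158017 ≈ -0.051686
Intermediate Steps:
b(f) = -4*f
q(W, a) = -6336/4141 (q(W, a) = -160*1/164 - 168*1/303 = -40/41 - 56/101 = -6336/4141)
(q(354, 549) + b(-498))/(427217 - 465728) = (-6336/4141 - 4*(-498))/(427217 - 465728) = (-6336/4141 + 1992)/(-38511) = (8242536/4141)*(-1/38511) = -2747512/53158017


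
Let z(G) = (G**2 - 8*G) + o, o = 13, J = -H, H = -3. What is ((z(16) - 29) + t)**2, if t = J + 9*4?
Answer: 22801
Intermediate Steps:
J = 3 (J = -1*(-3) = 3)
z(G) = 13 + G**2 - 8*G (z(G) = (G**2 - 8*G) + 13 = 13 + G**2 - 8*G)
t = 39 (t = 3 + 9*4 = 3 + 36 = 39)
((z(16) - 29) + t)**2 = (((13 + 16**2 - 8*16) - 29) + 39)**2 = (((13 + 256 - 128) - 29) + 39)**2 = ((141 - 29) + 39)**2 = (112 + 39)**2 = 151**2 = 22801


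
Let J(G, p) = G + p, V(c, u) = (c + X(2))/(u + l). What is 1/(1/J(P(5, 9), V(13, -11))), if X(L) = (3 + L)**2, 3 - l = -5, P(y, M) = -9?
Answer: -65/3 ≈ -21.667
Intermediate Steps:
l = 8 (l = 3 - 1*(-5) = 3 + 5 = 8)
V(c, u) = (25 + c)/(8 + u) (V(c, u) = (c + (3 + 2)**2)/(u + 8) = (c + 5**2)/(8 + u) = (c + 25)/(8 + u) = (25 + c)/(8 + u))
1/(1/J(P(5, 9), V(13, -11))) = 1/(1/(-9 + (25 + 13)/(8 - 11))) = 1/(1/(-9 + 38/(-3))) = 1/(1/(-9 - 1/3*38)) = 1/(1/(-9 - 38/3)) = 1/(1/(-65/3)) = 1/(-3/65) = -65/3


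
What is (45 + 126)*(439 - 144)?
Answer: 50445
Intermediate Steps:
(45 + 126)*(439 - 144) = 171*295 = 50445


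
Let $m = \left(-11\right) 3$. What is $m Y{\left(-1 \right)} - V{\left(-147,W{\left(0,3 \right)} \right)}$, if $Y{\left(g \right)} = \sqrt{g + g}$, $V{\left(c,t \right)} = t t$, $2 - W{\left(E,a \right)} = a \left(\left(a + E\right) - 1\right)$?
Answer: $-16 - 33 i \sqrt{2} \approx -16.0 - 46.669 i$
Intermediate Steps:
$W{\left(E,a \right)} = 2 - a \left(-1 + E + a\right)$ ($W{\left(E,a \right)} = 2 - a \left(\left(a + E\right) - 1\right) = 2 - a \left(\left(E + a\right) - 1\right) = 2 - a \left(-1 + E + a\right)$)
$V{\left(c,t \right)} = t^{2}$
$m = -33$
$Y{\left(g \right)} = \sqrt{2} \sqrt{g}$ ($Y{\left(g \right)} = \sqrt{2 g} = \sqrt{2} \sqrt{g}$)
$m Y{\left(-1 \right)} - V{\left(-147,W{\left(0,3 \right)} \right)} = - 33 \sqrt{2} \sqrt{-1} - \left(2 + 3 - 3^{2} - 0 \cdot 3\right)^{2} = - 33 \sqrt{2} i - \left(2 + 3 - 9 + 0\right)^{2} = - 33 i \sqrt{2} - \left(2 + 3 - 9 + 0\right)^{2} = - 33 i \sqrt{2} - \left(-4\right)^{2} = - 33 i \sqrt{2} - 16 = -16 - 33 i \sqrt{2}$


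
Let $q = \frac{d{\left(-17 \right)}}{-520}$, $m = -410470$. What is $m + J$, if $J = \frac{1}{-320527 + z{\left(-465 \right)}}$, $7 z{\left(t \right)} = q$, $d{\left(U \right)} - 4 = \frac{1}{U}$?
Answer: $- \frac{8141348518220570}{19834210827} \approx -4.1047 \cdot 10^{5}$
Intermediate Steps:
$d{\left(U \right)} = 4 + \frac{1}{U}$
$q = - \frac{67}{8840}$ ($q = \frac{4 + \frac{1}{-17}}{-520} = \left(4 - \frac{1}{17}\right) \left(- \frac{1}{520}\right) = \frac{67}{17} \left(- \frac{1}{520}\right) = - \frac{67}{8840} \approx -0.0075792$)
$z{\left(t \right)} = - \frac{67}{61880}$ ($z{\left(t \right)} = \frac{1}{7} \left(- \frac{67}{8840}\right) = - \frac{67}{61880}$)
$J = - \frac{61880}{19834210827}$ ($J = \frac{1}{-320527 - \frac{67}{61880}} = \frac{1}{- \frac{19834210827}{61880}} = - \frac{61880}{19834210827} \approx -3.1199 \cdot 10^{-6}$)
$m + J = -410470 - \frac{61880}{19834210827} = - \frac{8141348518220570}{19834210827}$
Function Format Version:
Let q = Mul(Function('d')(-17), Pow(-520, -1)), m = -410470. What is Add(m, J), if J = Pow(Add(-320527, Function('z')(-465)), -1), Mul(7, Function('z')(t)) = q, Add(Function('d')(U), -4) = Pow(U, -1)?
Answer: Rational(-8141348518220570, 19834210827) ≈ -4.1047e+5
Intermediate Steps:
Function('d')(U) = Add(4, Pow(U, -1))
q = Rational(-67, 8840) (q = Mul(Add(4, Pow(-17, -1)), Pow(-520, -1)) = Mul(Add(4, Rational(-1, 17)), Rational(-1, 520)) = Mul(Rational(67, 17), Rational(-1, 520)) = Rational(-67, 8840) ≈ -0.0075792)
Function('z')(t) = Rational(-67, 61880) (Function('z')(t) = Mul(Rational(1, 7), Rational(-67, 8840)) = Rational(-67, 61880))
J = Rational(-61880, 19834210827) (J = Pow(Add(-320527, Rational(-67, 61880)), -1) = Pow(Rational(-19834210827, 61880), -1) = Rational(-61880, 19834210827) ≈ -3.1199e-6)
Add(m, J) = Add(-410470, Rational(-61880, 19834210827)) = Rational(-8141348518220570, 19834210827)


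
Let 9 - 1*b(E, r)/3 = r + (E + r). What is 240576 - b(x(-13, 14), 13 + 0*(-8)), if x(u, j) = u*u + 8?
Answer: 241158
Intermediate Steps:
x(u, j) = 8 + u² (x(u, j) = u² + 8 = 8 + u²)
b(E, r) = 27 - 6*r - 3*E (b(E, r) = 27 - 3*(r + (E + r)) = 27 - 3*(E + 2*r) = 27 + (-6*r - 3*E) = 27 - 6*r - 3*E)
240576 - b(x(-13, 14), 13 + 0*(-8)) = 240576 - (27 - 6*(13 + 0*(-8)) - 3*(8 + (-13)²)) = 240576 - (27 - 6*(13 + 0) - 3*(8 + 169)) = 240576 - (27 - 6*13 - 3*177) = 240576 - (27 - 78 - 531) = 240576 - 1*(-582) = 240576 + 582 = 241158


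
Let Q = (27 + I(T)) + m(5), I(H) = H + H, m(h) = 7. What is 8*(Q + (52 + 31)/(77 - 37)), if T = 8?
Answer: 2083/5 ≈ 416.60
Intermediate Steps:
I(H) = 2*H
Q = 50 (Q = (27 + 2*8) + 7 = (27 + 16) + 7 = 43 + 7 = 50)
8*(Q + (52 + 31)/(77 - 37)) = 8*(50 + (52 + 31)/(77 - 37)) = 8*(50 + 83/40) = 8*(2083/40) = 2083/5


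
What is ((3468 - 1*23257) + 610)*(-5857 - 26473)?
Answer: 620057070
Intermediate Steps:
((3468 - 1*23257) + 610)*(-5857 - 26473) = ((3468 - 23257) + 610)*(-32330) = (-19789 + 610)*(-32330) = -19179*(-32330) = 620057070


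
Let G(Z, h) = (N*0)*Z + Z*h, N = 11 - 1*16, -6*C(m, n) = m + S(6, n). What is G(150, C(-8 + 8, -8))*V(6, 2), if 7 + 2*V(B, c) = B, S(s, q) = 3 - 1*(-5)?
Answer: 100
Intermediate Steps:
S(s, q) = 8 (S(s, q) = 3 + 5 = 8)
V(B, c) = -7/2 + B/2
C(m, n) = -4/3 - m/6 (C(m, n) = -(m + 8)/6 = -(8 + m)/6 = -4/3 - m/6)
N = -5 (N = 11 - 16 = -5)
G(Z, h) = Z*h (G(Z, h) = (-5*0)*Z + Z*h = 0*Z + Z*h = 0 + Z*h = Z*h)
G(150, C(-8 + 8, -8))*V(6, 2) = (150*(-4/3 - (-8 + 8)/6))*(-7/2 + (1/2)*6) = (150*(-4/3 - 1/6*0))*(-7/2 + 3) = (150*(-4/3 + 0))*(-1/2) = (150*(-4/3))*(-1/2) = -200*(-1/2) = 100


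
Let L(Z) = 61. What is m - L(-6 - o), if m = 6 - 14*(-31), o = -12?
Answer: 379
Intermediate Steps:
m = 440 (m = 6 + 434 = 440)
m - L(-6 - o) = 440 - 1*61 = 440 - 61 = 379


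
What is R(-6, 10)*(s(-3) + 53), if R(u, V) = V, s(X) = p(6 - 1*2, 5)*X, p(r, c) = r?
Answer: 410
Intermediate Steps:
s(X) = 4*X (s(X) = (6 - 1*2)*X = (6 - 2)*X = 4*X)
R(-6, 10)*(s(-3) + 53) = 10*(4*(-3) + 53) = 10*(-12 + 53) = 10*41 = 410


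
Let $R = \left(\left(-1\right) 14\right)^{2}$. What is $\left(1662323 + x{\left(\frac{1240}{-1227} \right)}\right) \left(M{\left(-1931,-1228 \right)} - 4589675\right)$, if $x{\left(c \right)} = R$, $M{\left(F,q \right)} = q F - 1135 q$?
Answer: $-1370958055413$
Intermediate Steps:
$R = 196$ ($R = \left(-14\right)^{2} = 196$)
$M{\left(F,q \right)} = - 1135 q + F q$ ($M{\left(F,q \right)} = F q - 1135 q = - 1135 q + F q$)
$x{\left(c \right)} = 196$
$\left(1662323 + x{\left(\frac{1240}{-1227} \right)}\right) \left(M{\left(-1931,-1228 \right)} - 4589675\right) = \left(1662323 + 196\right) \left(- 1228 \left(-1135 - 1931\right) - 4589675\right) = 1662519 \left(\left(-1228\right) \left(-3066\right) - 4589675\right) = 1662519 \left(3765048 - 4589675\right) = 1662519 \left(-824627\right) = -1370958055413$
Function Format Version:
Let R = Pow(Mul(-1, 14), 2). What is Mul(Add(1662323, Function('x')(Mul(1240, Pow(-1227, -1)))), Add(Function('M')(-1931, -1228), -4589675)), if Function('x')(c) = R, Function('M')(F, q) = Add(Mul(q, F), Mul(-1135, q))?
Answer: -1370958055413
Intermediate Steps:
R = 196 (R = Pow(-14, 2) = 196)
Function('M')(F, q) = Add(Mul(-1135, q), Mul(F, q)) (Function('M')(F, q) = Add(Mul(F, q), Mul(-1135, q)) = Add(Mul(-1135, q), Mul(F, q)))
Function('x')(c) = 196
Mul(Add(1662323, Function('x')(Mul(1240, Pow(-1227, -1)))), Add(Function('M')(-1931, -1228), -4589675)) = Mul(Add(1662323, 196), Add(Mul(-1228, Add(-1135, -1931)), -4589675)) = Mul(1662519, Add(Mul(-1228, -3066), -4589675)) = Mul(1662519, Add(3765048, -4589675)) = Mul(1662519, -824627) = -1370958055413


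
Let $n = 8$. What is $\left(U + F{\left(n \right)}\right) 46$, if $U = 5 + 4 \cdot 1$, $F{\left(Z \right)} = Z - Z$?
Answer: $414$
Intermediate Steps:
$F{\left(Z \right)} = 0$
$U = 9$ ($U = 5 + 4 = 9$)
$\left(U + F{\left(n \right)}\right) 46 = \left(9 + 0\right) 46 = 9 \cdot 46 = 414$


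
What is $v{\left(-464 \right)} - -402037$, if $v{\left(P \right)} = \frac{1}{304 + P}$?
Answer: $\frac{64325919}{160} \approx 4.0204 \cdot 10^{5}$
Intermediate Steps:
$v{\left(-464 \right)} - -402037 = \frac{1}{304 - 464} - -402037 = \frac{1}{-160} + 402037 = - \frac{1}{160} + 402037 = \frac{64325919}{160}$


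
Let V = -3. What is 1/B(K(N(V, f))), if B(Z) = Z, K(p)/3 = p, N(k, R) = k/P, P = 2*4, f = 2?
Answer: -8/9 ≈ -0.88889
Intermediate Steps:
P = 8
N(k, R) = k/8
K(p) = 3*p
1/B(K(N(V, f))) = 1/(3*((1/8)*(-3))) = 1/(3*(-3/8)) = 1/(-9/8) = -8/9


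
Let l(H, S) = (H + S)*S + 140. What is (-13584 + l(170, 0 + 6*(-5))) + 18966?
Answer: 1322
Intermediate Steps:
l(H, S) = 140 + S*(H + S) (l(H, S) = S*(H + S) + 140 = 140 + S*(H + S))
(-13584 + l(170, 0 + 6*(-5))) + 18966 = (-13584 + (140 + (0 + 6*(-5))² + 170*(0 + 6*(-5)))) + 18966 = (-13584 + (140 + (0 - 30)² + 170*(0 - 30))) + 18966 = (-13584 + (140 + (-30)² + 170*(-30))) + 18966 = (-13584 + (140 + 900 - 5100)) + 18966 = (-13584 - 4060) + 18966 = -17644 + 18966 = 1322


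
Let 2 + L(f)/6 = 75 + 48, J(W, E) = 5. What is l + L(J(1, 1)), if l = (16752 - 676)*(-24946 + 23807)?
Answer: -18309838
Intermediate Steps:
L(f) = 726 (L(f) = -12 + 6*(75 + 48) = -12 + 6*123 = -12 + 738 = 726)
l = -18310564 (l = 16076*(-1139) = -18310564)
l + L(J(1, 1)) = -18310564 + 726 = -18309838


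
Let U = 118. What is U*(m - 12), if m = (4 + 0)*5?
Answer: 944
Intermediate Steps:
m = 20 (m = 4*5 = 20)
U*(m - 12) = 118*(20 - 12) = 118*8 = 944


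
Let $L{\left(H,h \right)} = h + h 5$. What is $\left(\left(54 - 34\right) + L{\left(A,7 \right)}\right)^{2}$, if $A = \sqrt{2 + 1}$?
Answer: $3844$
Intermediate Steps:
$A = \sqrt{3} \approx 1.732$
$L{\left(H,h \right)} = 6 h$ ($L{\left(H,h \right)} = h + 5 h = 6 h$)
$\left(\left(54 - 34\right) + L{\left(A,7 \right)}\right)^{2} = \left(\left(54 - 34\right) + 6 \cdot 7\right)^{2} = \left(20 + 42\right)^{2} = 62^{2} = 3844$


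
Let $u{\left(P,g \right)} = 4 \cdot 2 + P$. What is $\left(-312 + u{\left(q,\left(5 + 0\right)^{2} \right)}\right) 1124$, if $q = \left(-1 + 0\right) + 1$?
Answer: $-341696$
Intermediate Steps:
$q = 0$ ($q = -1 + 1 = 0$)
$u{\left(P,g \right)} = 8 + P$
$\left(-312 + u{\left(q,\left(5 + 0\right)^{2} \right)}\right) 1124 = \left(-312 + \left(8 + 0\right)\right) 1124 = \left(-312 + 8\right) 1124 = \left(-304\right) 1124 = -341696$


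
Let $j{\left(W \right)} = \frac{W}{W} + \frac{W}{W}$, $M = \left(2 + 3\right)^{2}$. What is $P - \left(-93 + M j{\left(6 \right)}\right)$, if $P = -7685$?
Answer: $-7642$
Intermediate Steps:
$M = 25$ ($M = 5^{2} = 25$)
$j{\left(W \right)} = 2$ ($j{\left(W \right)} = 1 + 1 = 2$)
$P - \left(-93 + M j{\left(6 \right)}\right) = -7685 - \left(-93 + 25 \cdot 2\right) = -7685 - \left(-93 + 50\right) = -7685 - -43 = -7685 + 43 = -7642$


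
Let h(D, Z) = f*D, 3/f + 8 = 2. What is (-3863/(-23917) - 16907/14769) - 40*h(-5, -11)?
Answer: -35670329372/353230173 ≈ -100.98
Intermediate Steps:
f = -½ (f = 3/(-8 + 2) = 3/(-6) = 3*(-⅙) = -½ ≈ -0.50000)
h(D, Z) = -D/2
(-3863/(-23917) - 16907/14769) - 40*h(-5, -11) = (-3863/(-23917) - 16907/14769) - 40*(-½*(-5)) = (-3863*(-1/23917) - 16907*1/14769) - 40*5/2 = (3863/23917 - 16907/14769) - 1*100 = -347312072/353230173 - 100 = -35670329372/353230173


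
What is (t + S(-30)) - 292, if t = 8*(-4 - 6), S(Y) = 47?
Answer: -325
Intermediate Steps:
t = -80 (t = 8*(-10) = -80)
(t + S(-30)) - 292 = (-80 + 47) - 292 = -33 - 292 = -325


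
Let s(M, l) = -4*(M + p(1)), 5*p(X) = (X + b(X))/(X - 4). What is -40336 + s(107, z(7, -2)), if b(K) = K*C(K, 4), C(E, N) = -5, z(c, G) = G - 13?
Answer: -611476/15 ≈ -40765.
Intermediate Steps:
z(c, G) = -13 + G
b(K) = -5*K (b(K) = K*(-5) = -5*K)
p(X) = -4*X/(5*(-4 + X)) (p(X) = ((X - 5*X)/(X - 4))/5 = ((-4*X)/(-4 + X))/5 = (-4*X/(-4 + X))/5 = -4*X/(5*(-4 + X)))
s(M, l) = -16/15 - 4*M (s(M, l) = -4*(M - 4*1/(-20 + 5*1)) = -4*(M - 4*1/(-20 + 5)) = -4*(M - 4*1/(-15)) = -4*(M - 4*1*(-1/15)) = -4*(M + 4/15) = -4*(4/15 + M) = -16/15 - 4*M)
-40336 + s(107, z(7, -2)) = -40336 + (-16/15 - 4*107) = -40336 + (-16/15 - 428) = -40336 - 6436/15 = -611476/15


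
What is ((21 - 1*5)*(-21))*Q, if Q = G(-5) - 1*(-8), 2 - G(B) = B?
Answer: -5040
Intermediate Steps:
G(B) = 2 - B
Q = 15 (Q = (2 - 1*(-5)) - 1*(-8) = (2 + 5) + 8 = 7 + 8 = 15)
((21 - 1*5)*(-21))*Q = ((21 - 1*5)*(-21))*15 = ((21 - 5)*(-21))*15 = (16*(-21))*15 = -336*15 = -5040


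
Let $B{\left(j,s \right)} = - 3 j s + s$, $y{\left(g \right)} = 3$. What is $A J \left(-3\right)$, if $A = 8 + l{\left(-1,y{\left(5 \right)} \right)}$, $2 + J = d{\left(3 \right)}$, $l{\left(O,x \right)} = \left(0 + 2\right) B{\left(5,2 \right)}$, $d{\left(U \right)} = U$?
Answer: $144$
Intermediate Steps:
$B{\left(j,s \right)} = s - 3 j s$ ($B{\left(j,s \right)} = - 3 j s + s = s - 3 j s$)
$l{\left(O,x \right)} = -56$ ($l{\left(O,x \right)} = \left(0 + 2\right) 2 \left(1 - 15\right) = 2 \cdot 2 \left(1 - 15\right) = 2 \cdot 2 \left(-14\right) = 2 \left(-28\right) = -56$)
$J = 1$ ($J = -2 + 3 = 1$)
$A = -48$ ($A = 8 - 56 = -48$)
$A J \left(-3\right) = \left(-48\right) 1 \left(-3\right) = \left(-48\right) \left(-3\right) = 144$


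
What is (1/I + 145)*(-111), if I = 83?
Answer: -1335996/83 ≈ -16096.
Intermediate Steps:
(1/I + 145)*(-111) = (1/83 + 145)*(-111) = (12036/83)*(-111) = -1335996/83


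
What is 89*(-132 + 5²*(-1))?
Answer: -13973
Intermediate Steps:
89*(-132 + 5²*(-1)) = 89*(-132 + 25*(-1)) = 89*(-132 - 25) = 89*(-157) = -13973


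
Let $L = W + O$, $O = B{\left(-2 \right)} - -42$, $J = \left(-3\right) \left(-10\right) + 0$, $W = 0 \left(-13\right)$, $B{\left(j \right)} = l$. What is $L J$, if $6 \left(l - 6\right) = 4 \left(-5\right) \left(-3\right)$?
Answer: $1740$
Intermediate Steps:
$l = 16$ ($l = 6 + \frac{4 \left(-5\right) \left(-3\right)}{6} = 6 + \frac{\left(-20\right) \left(-3\right)}{6} = 6 + \frac{1}{6} \cdot 60 = 6 + 10 = 16$)
$B{\left(j \right)} = 16$
$W = 0$
$J = 30$ ($J = 30 + 0 = 30$)
$O = 58$ ($O = 16 - -42 = 16 + 42 = 58$)
$L = 58$ ($L = 0 + 58 = 58$)
$L J = 58 \cdot 30 = 1740$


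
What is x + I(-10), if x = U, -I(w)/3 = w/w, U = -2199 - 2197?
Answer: -4399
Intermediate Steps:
U = -4396
I(w) = -3 (I(w) = -3*w/w = -3*1 = -3)
x = -4396
x + I(-10) = -4396 - 3 = -4399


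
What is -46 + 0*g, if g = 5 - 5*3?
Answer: -46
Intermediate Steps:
g = -10 (g = 5 - 15 = -10)
-46 + 0*g = -46 + 0*(-10) = -46 + 0 = -46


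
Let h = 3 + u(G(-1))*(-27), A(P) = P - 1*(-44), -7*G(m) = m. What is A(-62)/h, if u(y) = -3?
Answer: -3/14 ≈ -0.21429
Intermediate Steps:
G(m) = -m/7
A(P) = 44 + P (A(P) = P + 44 = 44 + P)
h = 84 (h = 3 - 3*(-27) = 3 + 81 = 84)
A(-62)/h = (44 - 62)/84 = -18*1/84 = -3/14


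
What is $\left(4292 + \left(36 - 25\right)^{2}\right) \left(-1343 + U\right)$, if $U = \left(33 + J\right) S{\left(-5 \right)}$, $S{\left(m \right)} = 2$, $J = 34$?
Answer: $-5335317$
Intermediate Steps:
$U = 134$ ($U = \left(33 + 34\right) 2 = 67 \cdot 2 = 134$)
$\left(4292 + \left(36 - 25\right)^{2}\right) \left(-1343 + U\right) = \left(4292 + \left(36 - 25\right)^{2}\right) \left(-1343 + 134\right) = \left(4292 + 11^{2}\right) \left(-1209\right) = \left(4292 + 121\right) \left(-1209\right) = 4413 \left(-1209\right) = -5335317$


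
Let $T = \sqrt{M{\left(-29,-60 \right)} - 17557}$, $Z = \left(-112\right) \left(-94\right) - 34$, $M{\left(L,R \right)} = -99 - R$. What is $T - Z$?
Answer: $-10494 + 2 i \sqrt{4399} \approx -10494.0 + 132.65 i$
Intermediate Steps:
$Z = 10494$ ($Z = 10528 - 34 = 10494$)
$T = 2 i \sqrt{4399}$ ($T = \sqrt{\left(-99 - -60\right) - 17557} = \sqrt{\left(-99 + 60\right) - 17557} = \sqrt{-39 - 17557} = \sqrt{-17596} = 2 i \sqrt{4399} \approx 132.65 i$)
$T - Z = 2 i \sqrt{4399} - 10494 = -10494 + 2 i \sqrt{4399}$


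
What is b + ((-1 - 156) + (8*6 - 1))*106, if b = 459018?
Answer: 447358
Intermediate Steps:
b + ((-1 - 156) + (8*6 - 1))*106 = 459018 + ((-1 - 156) + (8*6 - 1))*106 = 459018 + (-157 + (48 - 1))*106 = 459018 + (-157 + 47)*106 = 459018 - 110*106 = 459018 - 11660 = 447358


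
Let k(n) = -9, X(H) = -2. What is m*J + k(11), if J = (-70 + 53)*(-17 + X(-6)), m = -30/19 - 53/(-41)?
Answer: -4160/41 ≈ -101.46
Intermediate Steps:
m = -223/779 (m = -30*1/19 - 53*(-1/41) = -30/19 + 53/41 = -223/779 ≈ -0.28626)
J = 323 (J = (-70 + 53)*(-17 - 2) = -17*(-19) = 323)
m*J + k(11) = -223/779*323 - 9 = -3791/41 - 9 = -4160/41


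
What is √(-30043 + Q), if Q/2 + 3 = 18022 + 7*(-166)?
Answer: √3671 ≈ 60.589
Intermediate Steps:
Q = 33714 (Q = -6 + 2*(18022 + 7*(-166)) = -6 + 2*(18022 - 1162) = -6 + 2*16860 = -6 + 33720 = 33714)
√(-30043 + Q) = √(-30043 + 33714) = √3671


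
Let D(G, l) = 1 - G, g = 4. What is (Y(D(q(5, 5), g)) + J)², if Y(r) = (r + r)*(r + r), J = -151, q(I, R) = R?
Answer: 7569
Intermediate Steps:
Y(r) = 4*r² (Y(r) = (2*r)*(2*r) = 4*r²)
(Y(D(q(5, 5), g)) + J)² = (4*(1 - 1*5)² - 151)² = (4*(1 - 5)² - 151)² = (4*(-4)² - 151)² = (4*16 - 151)² = (64 - 151)² = (-87)² = 7569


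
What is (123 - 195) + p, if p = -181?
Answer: -253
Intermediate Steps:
(123 - 195) + p = (123 - 195) - 181 = -72 - 181 = -253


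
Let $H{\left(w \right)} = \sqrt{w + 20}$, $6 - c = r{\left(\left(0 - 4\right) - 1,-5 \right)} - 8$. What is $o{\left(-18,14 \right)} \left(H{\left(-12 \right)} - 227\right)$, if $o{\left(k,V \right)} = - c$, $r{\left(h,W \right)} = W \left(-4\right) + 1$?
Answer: $-1589 + 14 \sqrt{2} \approx -1569.2$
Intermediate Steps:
$r{\left(h,W \right)} = 1 - 4 W$ ($r{\left(h,W \right)} = - 4 W + 1 = 1 - 4 W$)
$c = -7$ ($c = 6 - \left(\left(1 - -20\right) - 8\right) = 6 - \left(\left(1 + 20\right) - 8\right) = 6 - \left(21 - 8\right) = 6 - 13 = -7$)
$H{\left(w \right)} = \sqrt{20 + w}$
$o{\left(k,V \right)} = 7$ ($o{\left(k,V \right)} = \left(-1\right) \left(-7\right) = 7$)
$o{\left(-18,14 \right)} \left(H{\left(-12 \right)} - 227\right) = 7 \left(\sqrt{20 - 12} - 227\right) = 7 \left(\sqrt{8} - 227\right) = 7 \left(2 \sqrt{2} - 227\right) = 7 \left(-227 + 2 \sqrt{2}\right) = -1589 + 14 \sqrt{2}$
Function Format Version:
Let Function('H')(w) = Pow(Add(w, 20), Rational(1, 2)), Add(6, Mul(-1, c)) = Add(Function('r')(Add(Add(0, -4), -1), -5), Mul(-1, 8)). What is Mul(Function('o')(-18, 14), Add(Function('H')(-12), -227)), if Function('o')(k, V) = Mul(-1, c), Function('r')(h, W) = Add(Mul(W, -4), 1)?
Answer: Add(-1589, Mul(14, Pow(2, Rational(1, 2)))) ≈ -1569.2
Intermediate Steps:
Function('r')(h, W) = Add(1, Mul(-4, W)) (Function('r')(h, W) = Add(Mul(-4, W), 1) = Add(1, Mul(-4, W)))
c = -7 (c = Add(6, Mul(-1, Add(Add(1, Mul(-4, -5)), Mul(-1, 8)))) = Add(6, Mul(-1, Add(Add(1, 20), -8))) = Add(6, Mul(-1, Add(21, -8))) = Add(6, Mul(-1, 13)) = Add(6, -13) = -7)
Function('H')(w) = Pow(Add(20, w), Rational(1, 2))
Function('o')(k, V) = 7 (Function('o')(k, V) = Mul(-1, -7) = 7)
Mul(Function('o')(-18, 14), Add(Function('H')(-12), -227)) = Mul(7, Add(Pow(Add(20, -12), Rational(1, 2)), -227)) = Mul(7, Add(Pow(8, Rational(1, 2)), -227)) = Mul(7, Add(Mul(2, Pow(2, Rational(1, 2))), -227)) = Mul(7, Add(-227, Mul(2, Pow(2, Rational(1, 2))))) = Add(-1589, Mul(14, Pow(2, Rational(1, 2))))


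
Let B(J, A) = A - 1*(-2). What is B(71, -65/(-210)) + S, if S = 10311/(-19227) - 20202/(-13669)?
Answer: 11962407367/3679394082 ≈ 3.2512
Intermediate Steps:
S = 82494265/87604621 (S = 10311*(-1/19227) - 20202*(-1/13669) = -3437/6409 + 20202/13669 = 82494265/87604621 ≈ 0.94167)
B(J, A) = 2 + A (B(J, A) = A + 2 = 2 + A)
B(71, -65/(-210)) + S = (2 - 65/(-210)) + 82494265/87604621 = (2 - 65*(-1/210)) + 82494265/87604621 = (2 + 13/42) + 82494265/87604621 = 97/42 + 82494265/87604621 = 11962407367/3679394082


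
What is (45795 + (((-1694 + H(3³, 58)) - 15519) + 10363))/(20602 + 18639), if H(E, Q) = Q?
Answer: 39003/39241 ≈ 0.99393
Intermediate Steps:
(45795 + (((-1694 + H(3³, 58)) - 15519) + 10363))/(20602 + 18639) = (45795 + (((-1694 + 58) - 15519) + 10363))/(20602 + 18639) = (45795 + ((-1636 - 15519) + 10363))/39241 = (45795 + (-17155 + 10363))*(1/39241) = (45795 - 6792)*(1/39241) = 39003*(1/39241) = 39003/39241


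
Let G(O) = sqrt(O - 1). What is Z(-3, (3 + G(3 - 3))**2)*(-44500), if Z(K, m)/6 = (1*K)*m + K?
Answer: 7209000 + 4806000*I ≈ 7.209e+6 + 4.806e+6*I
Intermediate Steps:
G(O) = sqrt(-1 + O)
Z(K, m) = 6*K + 6*K*m (Z(K, m) = 6*((1*K)*m + K) = 6*(K*m + K) = 6*(K + K*m) = 6*K + 6*K*m)
Z(-3, (3 + G(3 - 3))**2)*(-44500) = (6*(-3)*(1 + (3 + sqrt(-1 + (3 - 3)))**2))*(-44500) = (6*(-3)*(1 + (3 + sqrt(-1 + 0))**2))*(-44500) = (6*(-3)*(1 + (3 + sqrt(-1))**2))*(-44500) = (6*(-3)*(1 + (3 + I)**2))*(-44500) = (-18 - 18*(3 + I)**2)*(-44500) = 801000 + 801000*(3 + I)**2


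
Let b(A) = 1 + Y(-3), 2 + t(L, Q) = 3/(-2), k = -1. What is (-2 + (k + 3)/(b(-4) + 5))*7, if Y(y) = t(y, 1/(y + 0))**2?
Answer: -966/73 ≈ -13.233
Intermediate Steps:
t(L, Q) = -7/2 (t(L, Q) = -2 + 3/(-2) = -2 + 3*(-1/2) = -2 - 3/2 = -7/2)
Y(y) = 49/4 (Y(y) = (-7/2)**2 = 49/4)
b(A) = 53/4 (b(A) = 1 + 49/4 = 53/4)
(-2 + (k + 3)/(b(-4) + 5))*7 = (-2 + (-1 + 3)/(53/4 + 5))*7 = (-2 + 2/(73/4))*7 = (-2 + 2*(4/73))*7 = (-2 + 8/73)*7 = -138/73*7 = -966/73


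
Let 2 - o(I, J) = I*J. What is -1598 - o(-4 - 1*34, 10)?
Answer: -1980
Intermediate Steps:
o(I, J) = 2 - I*J
-1598 - o(-4 - 1*34, 10) = -1598 - (2 - 1*(-4 - 1*34)*10) = -1598 - (2 - 1*(-4 - 34)*10) = -1598 - (2 - 1*(-38)*10) = -1598 - (2 + 380) = -1598 - 1*382 = -1598 - 382 = -1980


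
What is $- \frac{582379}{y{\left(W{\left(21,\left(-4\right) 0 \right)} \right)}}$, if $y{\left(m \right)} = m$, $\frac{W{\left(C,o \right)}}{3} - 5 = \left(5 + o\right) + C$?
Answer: $- \frac{582379}{93} \approx -6262.1$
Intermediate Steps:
$W{\left(C,o \right)} = 30 + 3 C + 3 o$ ($W{\left(C,o \right)} = 15 + 3 \left(\left(5 + o\right) + C\right) = 15 + 3 \left(5 + C + o\right) = 15 + \left(15 + 3 C + 3 o\right) = 30 + 3 C + 3 o$)
$- \frac{582379}{y{\left(W{\left(21,\left(-4\right) 0 \right)} \right)}} = - \frac{582379}{30 + 3 \cdot 21 + 3 \left(\left(-4\right) 0\right)} = - \frac{582379}{30 + 63 + 3 \cdot 0} = - \frac{582379}{30 + 63 + 0} = - \frac{582379}{93}$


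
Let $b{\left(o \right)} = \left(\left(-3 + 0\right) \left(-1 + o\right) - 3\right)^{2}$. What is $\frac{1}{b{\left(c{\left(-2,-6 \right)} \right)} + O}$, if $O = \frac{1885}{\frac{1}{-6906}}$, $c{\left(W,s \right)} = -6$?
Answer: $- \frac{1}{13017486} \approx -7.682 \cdot 10^{-8}$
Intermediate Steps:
$O = -13017810$ ($O = \frac{1885}{- \frac{1}{6906}} = 1885 \left(-6906\right) = -13017810$)
$b{\left(o \right)} = 9 o^{2}$ ($b{\left(o \right)} = \left(- 3 \left(-1 + o\right) - 3\right)^{2} = \left(\left(3 - 3 o\right) - 3\right)^{2} = \left(- 3 o\right)^{2} = 9 o^{2}$)
$\frac{1}{b{\left(c{\left(-2,-6 \right)} \right)} + O} = \frac{1}{9 \left(-6\right)^{2} - 13017810} = \frac{1}{9 \cdot 36 - 13017810} = \frac{1}{324 - 13017810} = \frac{1}{-13017486} = - \frac{1}{13017486}$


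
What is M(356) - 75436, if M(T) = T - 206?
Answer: -75286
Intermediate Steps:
M(T) = -206 + T
M(356) - 75436 = (-206 + 356) - 75436 = 150 - 75436 = -75286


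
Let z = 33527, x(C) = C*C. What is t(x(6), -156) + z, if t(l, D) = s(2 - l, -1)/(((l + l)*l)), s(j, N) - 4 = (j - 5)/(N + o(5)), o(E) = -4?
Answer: 434509979/12960 ≈ 33527.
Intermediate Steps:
x(C) = C²
s(j, N) = 4 + (-5 + j)/(-4 + N) (s(j, N) = 4 + (j - 5)/(N - 4) = 4 + (-5 + j)/(-4 + N))
t(l, D) = (23/5 + l/5)/(2*l²) (t(l, D) = ((-21 + (2 - l) + 4*(-1))/(-4 - 1))/(((l + l)*l)) = ((-21 + (2 - l) - 4)/(-5))/(((2*l)*l)) = (-(-23 - l)/5)/((2*l²)) = (23/5 + l/5)*(1/(2*l²)) = (23/5 + l/5)/(2*l²))
t(x(6), -156) + z = (23 + 6²)/(10*(6²)²) + 33527 = (⅒)*(23 + 36)/36² + 33527 = (⅒)*(1/1296)*59 + 33527 = 59/12960 + 33527 = 434509979/12960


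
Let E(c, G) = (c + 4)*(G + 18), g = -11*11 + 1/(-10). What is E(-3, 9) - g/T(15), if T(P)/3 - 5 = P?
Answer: 17411/600 ≈ 29.018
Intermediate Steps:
g = -1211/10 (g = -121 - 1/10 = -1211/10 ≈ -121.10)
T(P) = 15 + 3*P
E(c, G) = (4 + c)*(18 + G)
E(-3, 9) - g/T(15) = (72 + 4*9 + 18*(-3) + 9*(-3)) - (-1211)/(10*(15 + 3*15)) = (72 + 36 - 54 - 27) - (-1211)/(10*(15 + 45)) = 27 - (-1211)/(10*60) = 27 - 1*(-1211/600) = 27 + 1211/600 = 17411/600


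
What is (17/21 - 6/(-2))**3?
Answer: 512000/9261 ≈ 55.286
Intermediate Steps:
(17/21 - 6/(-2))**3 = (17*(1/21) - 6*(-1/2))**3 = (17/21 + 3)**3 = (80/21)**3 = 512000/9261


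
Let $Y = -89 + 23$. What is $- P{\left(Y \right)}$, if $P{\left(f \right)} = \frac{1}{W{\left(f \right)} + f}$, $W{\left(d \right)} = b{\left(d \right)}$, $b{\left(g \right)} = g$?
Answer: $\frac{1}{132} \approx 0.0075758$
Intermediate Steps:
$W{\left(d \right)} = d$
$Y = -66$
$P{\left(f \right)} = \frac{1}{2 f}$ ($P{\left(f \right)} = \frac{1}{f + f} = \frac{1}{2 f}$)
$- P{\left(Y \right)} = - \frac{1}{2 \left(-66\right)} = - \frac{-1}{2 \cdot 66} = \left(-1\right) \left(- \frac{1}{132}\right) = \frac{1}{132}$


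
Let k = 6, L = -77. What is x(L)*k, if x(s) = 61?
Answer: 366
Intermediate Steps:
x(L)*k = 61*6 = 366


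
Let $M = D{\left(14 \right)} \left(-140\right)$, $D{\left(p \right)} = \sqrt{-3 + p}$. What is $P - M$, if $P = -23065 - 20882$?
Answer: $-43947 + 140 \sqrt{11} \approx -43483.0$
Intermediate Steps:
$P = -43947$
$M = - 140 \sqrt{11}$ ($M = \sqrt{-3 + 14} \left(-140\right) = \sqrt{11} \left(-140\right) = - 140 \sqrt{11} \approx -464.33$)
$P - M = -43947 - - 140 \sqrt{11} = -43947 + 140 \sqrt{11}$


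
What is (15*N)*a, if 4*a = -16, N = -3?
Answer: 180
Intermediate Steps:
a = -4 (a = (1/4)*(-16) = -4)
(15*N)*a = (15*(-3))*(-4) = -45*(-4) = 180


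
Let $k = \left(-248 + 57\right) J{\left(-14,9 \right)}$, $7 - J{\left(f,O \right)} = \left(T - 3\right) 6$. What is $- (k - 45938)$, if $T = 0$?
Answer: $50713$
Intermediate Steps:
$J{\left(f,O \right)} = 25$ ($J{\left(f,O \right)} = 7 - \left(0 - 3\right) 6 = 7 - \left(-3\right) 6 = 7 - -18 = 7 + 18 = 25$)
$k = -4775$ ($k = \left(-248 + 57\right) 25 = \left(-191\right) 25 = -4775$)
$- (k - 45938) = - (-4775 - 45938) = \left(-1\right) \left(-50713\right) = 50713$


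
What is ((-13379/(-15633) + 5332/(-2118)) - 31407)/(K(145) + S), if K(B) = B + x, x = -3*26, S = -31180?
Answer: 173327097482/171695503737 ≈ 1.0095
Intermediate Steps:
x = -78
K(B) = -78 + B (K(B) = B - 78 = -78 + B)
((-13379/(-15633) + 5332/(-2118)) - 31407)/(K(145) + S) = ((-13379/(-15633) + 5332/(-2118)) - 31407)/((-78 + 145) - 31180) = ((-13379*(-1/15633) + 5332*(-1/2118)) - 31407)/(67 - 31180) = ((13379/15633 - 2666/1059) - 31407)/(-31113) = (-9169739/5518449 - 31407)*(-1/31113) = -173327097482/5518449*(-1/31113) = 173327097482/171695503737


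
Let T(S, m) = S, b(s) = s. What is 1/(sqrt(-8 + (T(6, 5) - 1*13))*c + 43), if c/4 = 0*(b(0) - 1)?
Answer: 1/43 ≈ 0.023256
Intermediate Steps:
c = 0 (c = 4*(0*(0 - 1)) = 4*(0*(-1)) = 4*0 = 0)
1/(sqrt(-8 + (T(6, 5) - 1*13))*c + 43) = 1/(sqrt(-8 + (6 - 1*13))*0 + 43) = 1/(sqrt(-8 + (6 - 13))*0 + 43) = 1/(sqrt(-8 - 7)*0 + 43) = 1/(sqrt(-15)*0 + 43) = 1/((I*sqrt(15))*0 + 43) = 1/(0 + 43) = 1/43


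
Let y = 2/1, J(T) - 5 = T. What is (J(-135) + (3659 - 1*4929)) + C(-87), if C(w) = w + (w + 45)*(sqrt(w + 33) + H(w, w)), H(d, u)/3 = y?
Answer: -1739 - 126*I*sqrt(6) ≈ -1739.0 - 308.64*I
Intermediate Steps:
J(T) = 5 + T
y = 2 (y = 2*1 = 2)
H(d, u) = 6 (H(d, u) = 3*2 = 6)
C(w) = w + (6 + sqrt(33 + w))*(45 + w) (C(w) = w + (w + 45)*(sqrt(w + 33) + 6) = w + (45 + w)*(sqrt(33 + w) + 6) = w + (45 + w)*(6 + sqrt(33 + w)) = w + (6 + sqrt(33 + w))*(45 + w))
(J(-135) + (3659 - 1*4929)) + C(-87) = ((5 - 135) + (3659 - 1*4929)) + (270 + 7*(-87) + 45*sqrt(33 - 87) - 87*sqrt(33 - 87)) = (-130 + (3659 - 4929)) + (270 - 609 + 45*sqrt(-54) - 261*I*sqrt(6)) = (-130 - 1270) + (270 - 609 + 45*(3*I*sqrt(6)) - 261*I*sqrt(6)) = -1400 + (270 - 609 + 135*I*sqrt(6) - 261*I*sqrt(6)) = -1400 + (-339 - 126*I*sqrt(6)) = -1739 - 126*I*sqrt(6)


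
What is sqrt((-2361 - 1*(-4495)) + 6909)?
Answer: sqrt(9043) ≈ 95.095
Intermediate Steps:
sqrt((-2361 - 1*(-4495)) + 6909) = sqrt((-2361 + 4495) + 6909) = sqrt(2134 + 6909) = sqrt(9043)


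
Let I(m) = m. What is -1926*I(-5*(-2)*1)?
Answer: -19260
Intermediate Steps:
-1926*I(-5*(-2)*1) = -1926*(-5*(-2)) = -19260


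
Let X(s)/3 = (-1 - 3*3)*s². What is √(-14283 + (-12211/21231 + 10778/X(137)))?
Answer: I*√335673487143642235/4847745 ≈ 119.51*I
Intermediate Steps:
X(s) = -30*s² (X(s) = 3*((-1 - 3*3)*s²) = 3*((-1 - 9)*s²) = 3*(-10*s²) = -30*s²)
√(-14283 + (-12211/21231 + 10778/X(137))) = √(-14283 + (-12211/21231 + 10778/((-30*137²)))) = √(-14283 + (-12211*1/21231 + 10778/((-30*18769)))) = √(-14283 + (-12211/21231 + 10778/(-563070))) = √(-14283 + (-12211/21231 + 10778*(-1/563070))) = √(-14283 + (-12211/21231 - 5389/281535)) = √(-14283 - 1184079248/1992423195) = √(-28458964573433/1992423195) = I*√335673487143642235/4847745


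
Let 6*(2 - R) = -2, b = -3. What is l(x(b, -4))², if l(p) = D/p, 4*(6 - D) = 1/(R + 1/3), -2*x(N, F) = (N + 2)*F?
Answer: 35721/4096 ≈ 8.7209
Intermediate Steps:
R = 7/3 (R = 2 - ⅙*(-2) = 2 + ⅓ = 7/3 ≈ 2.3333)
x(N, F) = -F*(2 + N)/2 (x(N, F) = -(N + 2)*F/2 = -(2 + N)*F/2 = -F*(2 + N)/2)
D = 189/32 (D = 6 - 1/(4*(7/3 + 1/3)) = 6 - 1/(4*(7/3 + ⅓)) = 6 - 1/(4*8/3) = 6 - ¼*3/8 = 6 - 3/32 = 189/32 ≈ 5.9063)
l(p) = 189/(32*p)
l(x(b, -4))² = (189/(32*((-½*(-4)*(2 - 3)))))² = (189/(32*((-½*(-4)*(-1)))))² = ((189/32)/(-2))² = ((189/32)*(-½))² = (-189/64)² = 35721/4096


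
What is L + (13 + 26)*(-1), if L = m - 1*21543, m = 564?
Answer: -21018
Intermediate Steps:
L = -20979 (L = 564 - 1*21543 = 564 - 21543 = -20979)
L + (13 + 26)*(-1) = -20979 + (13 + 26)*(-1) = -20979 + 39*(-1) = -20979 - 39 = -21018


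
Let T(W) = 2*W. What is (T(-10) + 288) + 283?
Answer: 551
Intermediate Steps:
(T(-10) + 288) + 283 = (2*(-10) + 288) + 283 = (-20 + 288) + 283 = 268 + 283 = 551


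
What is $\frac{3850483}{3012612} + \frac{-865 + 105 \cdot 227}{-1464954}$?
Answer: $\frac{928596795857}{735556333308} \approx 1.2624$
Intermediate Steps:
$\frac{3850483}{3012612} + \frac{-865 + 105 \cdot 227}{-1464954} = 3850483 \cdot \frac{1}{3012612} + \left(-865 + 23835\right) \left(- \frac{1}{1464954}\right) = \frac{3850483}{3012612} + 22970 \left(- \frac{1}{1464954}\right) = \frac{3850483}{3012612} - \frac{11485}{732477} = \frac{928596795857}{735556333308}$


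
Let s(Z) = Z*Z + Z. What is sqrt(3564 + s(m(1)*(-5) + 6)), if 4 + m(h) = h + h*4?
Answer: sqrt(3566) ≈ 59.716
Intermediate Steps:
m(h) = -4 + 5*h (m(h) = -4 + (h + h*4) = -4 + (h + 4*h) = -4 + 5*h)
s(Z) = Z + Z**2 (s(Z) = Z**2 + Z = Z + Z**2)
sqrt(3564 + s(m(1)*(-5) + 6)) = sqrt(3564 + ((-4 + 5*1)*(-5) + 6)*(1 + ((-4 + 5*1)*(-5) + 6))) = sqrt(3564 + ((-4 + 5)*(-5) + 6)*(1 + ((-4 + 5)*(-5) + 6))) = sqrt(3564 + (1*(-5) + 6)*(1 + (1*(-5) + 6))) = sqrt(3564 + (-5 + 6)*(1 + (-5 + 6))) = sqrt(3564 + 1*(1 + 1)) = sqrt(3564 + 1*2) = sqrt(3564 + 2) = sqrt(3566)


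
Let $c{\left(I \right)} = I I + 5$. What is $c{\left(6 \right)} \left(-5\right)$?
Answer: $-205$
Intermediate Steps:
$c{\left(I \right)} = 5 + I^{2}$ ($c{\left(I \right)} = I^{2} + 5 = 5 + I^{2}$)
$c{\left(6 \right)} \left(-5\right) = \left(5 + 6^{2}\right) \left(-5\right) = \left(5 + 36\right) \left(-5\right) = 41 \left(-5\right) = -205$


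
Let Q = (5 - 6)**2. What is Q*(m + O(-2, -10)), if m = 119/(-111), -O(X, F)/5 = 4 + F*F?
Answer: -57839/111 ≈ -521.07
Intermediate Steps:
O(X, F) = -20 - 5*F**2 (O(X, F) = -5*(4 + F*F) = -5*(4 + F**2) = -20 - 5*F**2)
Q = 1 (Q = (-1)**2 = 1)
m = -119/111 (m = 119*(-1/111) = -119/111 ≈ -1.0721)
Q*(m + O(-2, -10)) = 1*(-119/111 + (-20 - 5*(-10)**2)) = 1*(-119/111 + (-20 - 5*100)) = 1*(-119/111 + (-20 - 500)) = 1*(-119/111 - 520) = 1*(-57839/111) = -57839/111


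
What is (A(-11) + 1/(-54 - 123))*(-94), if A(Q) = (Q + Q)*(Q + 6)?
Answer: -1830086/177 ≈ -10339.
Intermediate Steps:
A(Q) = 2*Q*(6 + Q) (A(Q) = (2*Q)*(6 + Q) = 2*Q*(6 + Q))
(A(-11) + 1/(-54 - 123))*(-94) = (2*(-11)*(6 - 11) + 1/(-54 - 123))*(-94) = (2*(-11)*(-5) + 1/(-177))*(-94) = (110 - 1/177)*(-94) = (19469/177)*(-94) = -1830086/177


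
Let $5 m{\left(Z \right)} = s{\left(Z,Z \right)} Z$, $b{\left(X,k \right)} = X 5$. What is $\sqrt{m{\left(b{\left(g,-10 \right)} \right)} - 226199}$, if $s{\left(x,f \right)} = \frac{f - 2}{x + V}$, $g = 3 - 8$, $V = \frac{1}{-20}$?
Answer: $\frac{i \sqrt{6308614211}}{167} \approx 475.61 i$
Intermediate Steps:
$V = - \frac{1}{20} \approx -0.05$
$g = -5$
$b{\left(X,k \right)} = 5 X$
$s{\left(x,f \right)} = \frac{-2 + f}{- \frac{1}{20} + x}$ ($s{\left(x,f \right)} = \frac{f - 2}{x - \frac{1}{20}} = \frac{-2 + f}{- \frac{1}{20} + x}$)
$m{\left(Z \right)} = \frac{4 Z \left(-2 + Z\right)}{-1 + 20 Z}$ ($m{\left(Z \right)} = \frac{\frac{20 \left(-2 + Z\right)}{-1 + 20 Z} Z}{5} = \frac{20 Z \frac{1}{-1 + 20 Z} \left(-2 + Z\right)}{5} = \frac{4 Z \left(-2 + Z\right)}{-1 + 20 Z}$)
$\sqrt{m{\left(b{\left(g,-10 \right)} \right)} - 226199} = \sqrt{\frac{4 \cdot 5 \left(-5\right) \left(-2 + 5 \left(-5\right)\right)}{-1 + 20 \cdot 5 \left(-5\right)} - 226199} = \sqrt{4 \left(-25\right) \frac{1}{-1 + 20 \left(-25\right)} \left(-2 - 25\right) - 226199} = \sqrt{4 \left(-25\right) \frac{1}{-1 - 500} \left(-27\right) - 226199} = \sqrt{4 \left(-25\right) \frac{1}{-501} \left(-27\right) - 226199} = \sqrt{4 \left(-25\right) \left(- \frac{1}{501}\right) \left(-27\right) - 226199} = \sqrt{- \frac{900}{167} - 226199} = \sqrt{- \frac{37776133}{167}} = \frac{i \sqrt{6308614211}}{167}$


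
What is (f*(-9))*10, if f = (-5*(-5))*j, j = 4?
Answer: -9000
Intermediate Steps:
f = 100 (f = -5*(-5)*4 = 25*4 = 100)
(f*(-9))*10 = (100*(-9))*10 = -900*10 = -9000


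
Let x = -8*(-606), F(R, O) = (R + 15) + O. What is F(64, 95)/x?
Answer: 29/808 ≈ 0.035891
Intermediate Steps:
F(R, O) = 15 + O + R (F(R, O) = (15 + R) + O = 15 + O + R)
x = 4848
F(64, 95)/x = (15 + 95 + 64)/4848 = 174*(1/4848) = 29/808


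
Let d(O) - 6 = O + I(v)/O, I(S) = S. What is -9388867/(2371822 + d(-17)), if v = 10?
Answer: -159610739/40320777 ≈ -3.9585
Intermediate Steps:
d(O) = 6 + O + 10/O (d(O) = 6 + (O + 10/O) = 6 + O + 10/O)
-9388867/(2371822 + d(-17)) = -9388867/(2371822 + (6 - 17 + 10/(-17))) = -9388867/(2371822 + (6 - 17 + 10*(-1/17))) = -9388867/(2371822 + (6 - 17 - 10/17)) = -9388867/(2371822 - 197/17) = -9388867/40320777/17 = -9388867*17/40320777 = -159610739/40320777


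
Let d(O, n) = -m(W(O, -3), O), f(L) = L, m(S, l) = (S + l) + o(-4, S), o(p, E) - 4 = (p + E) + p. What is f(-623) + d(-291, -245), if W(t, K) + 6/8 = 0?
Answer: -653/2 ≈ -326.50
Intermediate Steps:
o(p, E) = 4 + E + 2*p (o(p, E) = 4 + ((p + E) + p) = 4 + ((E + p) + p) = 4 + (E + 2*p) = 4 + E + 2*p)
W(t, K) = -¾ (W(t, K) = -¾ + 0 = -¾)
m(S, l) = -4 + l + 2*S (m(S, l) = (S + l) + (4 + S + 2*(-4)) = (S + l) + (4 + S - 8) = (S + l) + (-4 + S) = -4 + l + 2*S)
d(O, n) = 11/2 - O (d(O, n) = -(-4 + O + 2*(-¾)) = -(-4 + O - 3/2) = -(-11/2 + O) = 11/2 - O)
f(-623) + d(-291, -245) = -623 + (11/2 - 1*(-291)) = -623 + (11/2 + 291) = -623 + 593/2 = -653/2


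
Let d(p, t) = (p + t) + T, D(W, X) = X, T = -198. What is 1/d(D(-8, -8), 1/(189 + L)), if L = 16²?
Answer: -445/91669 ≈ -0.0048544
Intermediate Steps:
L = 256
d(p, t) = -198 + p + t (d(p, t) = (p + t) - 198 = -198 + p + t)
1/d(D(-8, -8), 1/(189 + L)) = 1/(-198 - 8 + 1/(189 + 256)) = 1/(-198 - 8 + 1/445) = 1/(-91669/445) = -445/91669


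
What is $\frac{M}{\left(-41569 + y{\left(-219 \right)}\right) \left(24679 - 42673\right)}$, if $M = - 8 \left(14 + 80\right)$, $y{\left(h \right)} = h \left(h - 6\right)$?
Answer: $\frac{188}{34665441} \approx 5.4233 \cdot 10^{-6}$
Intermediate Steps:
$y{\left(h \right)} = h \left(-6 + h\right)$
$M = -752$ ($M = \left(-8\right) 94 = -752$)
$\frac{M}{\left(-41569 + y{\left(-219 \right)}\right) \left(24679 - 42673\right)} = - \frac{752}{\left(-41569 - 219 \left(-6 - 219\right)\right) \left(24679 - 42673\right)} = - \frac{752}{\left(-41569 - -49275\right) \left(-17994\right)} = - \frac{752}{\left(-41569 + 49275\right) \left(-17994\right)} = - \frac{752}{7706 \left(-17994\right)} = - \frac{752}{-138661764} = \left(-752\right) \left(- \frac{1}{138661764}\right) = \frac{188}{34665441}$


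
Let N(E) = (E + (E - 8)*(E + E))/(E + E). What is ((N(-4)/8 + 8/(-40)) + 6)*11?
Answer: 3839/80 ≈ 47.987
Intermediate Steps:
N(E) = (E + 2*E*(-8 + E))/(2*E) (N(E) = (E + (-8 + E)*(2*E))/((2*E)) = (E + 2*E*(-8 + E))*(1/(2*E)) = (E + 2*E*(-8 + E))/(2*E))
((N(-4)/8 + 8/(-40)) + 6)*11 = (((-15/2 - 4)/8 + 8/(-40)) + 6)*11 = ((-23/2*⅛ + 8*(-1/40)) + 6)*11 = ((-23/16 - ⅕) + 6)*11 = (-131/80 + 6)*11 = (349/80)*11 = 3839/80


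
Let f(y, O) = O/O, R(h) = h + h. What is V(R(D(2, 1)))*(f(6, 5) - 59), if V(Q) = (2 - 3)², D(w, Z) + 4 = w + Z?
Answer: -58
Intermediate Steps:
D(w, Z) = -4 + Z + w (D(w, Z) = -4 + (w + Z) = -4 + (Z + w) = -4 + Z + w)
R(h) = 2*h
f(y, O) = 1
V(Q) = 1 (V(Q) = (-1)² = 1)
V(R(D(2, 1)))*(f(6, 5) - 59) = 1*(1 - 59) = 1*(-58) = -58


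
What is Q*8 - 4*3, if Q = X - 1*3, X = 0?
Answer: -36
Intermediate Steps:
Q = -3 (Q = 0 - 1*3 = 0 - 3 = -3)
Q*8 - 4*3 = -3*8 - 4*3 = -24 - 12 = -36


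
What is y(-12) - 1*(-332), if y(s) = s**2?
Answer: 476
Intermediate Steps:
y(-12) - 1*(-332) = (-12)**2 - 1*(-332) = 144 + 332 = 476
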